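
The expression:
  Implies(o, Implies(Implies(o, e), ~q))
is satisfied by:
  {o: False, e: False, q: False}
  {q: True, o: False, e: False}
  {e: True, o: False, q: False}
  {q: True, e: True, o: False}
  {o: True, q: False, e: False}
  {q: True, o: True, e: False}
  {e: True, o: True, q: False}


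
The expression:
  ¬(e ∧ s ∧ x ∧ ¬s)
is always true.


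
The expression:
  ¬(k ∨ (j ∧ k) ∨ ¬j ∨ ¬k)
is never true.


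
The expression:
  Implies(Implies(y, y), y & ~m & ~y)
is never true.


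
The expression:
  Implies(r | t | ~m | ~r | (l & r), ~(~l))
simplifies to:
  l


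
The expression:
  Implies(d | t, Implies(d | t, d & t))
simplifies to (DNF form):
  (d & t) | (~d & ~t)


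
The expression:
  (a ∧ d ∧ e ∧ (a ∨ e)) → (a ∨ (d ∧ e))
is always true.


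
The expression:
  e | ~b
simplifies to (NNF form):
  e | ~b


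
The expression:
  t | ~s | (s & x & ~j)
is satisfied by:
  {t: True, x: True, s: False, j: False}
  {t: True, x: False, s: False, j: False}
  {j: True, t: True, x: True, s: False}
  {j: True, t: True, x: False, s: False}
  {x: True, j: False, s: False, t: False}
  {x: False, j: False, s: False, t: False}
  {j: True, x: True, s: False, t: False}
  {j: True, x: False, s: False, t: False}
  {t: True, s: True, x: True, j: False}
  {t: True, s: True, x: False, j: False}
  {j: True, t: True, s: True, x: True}
  {j: True, t: True, s: True, x: False}
  {s: True, x: True, j: False, t: False}


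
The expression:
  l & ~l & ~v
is never true.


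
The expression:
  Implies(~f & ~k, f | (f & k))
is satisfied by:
  {k: True, f: True}
  {k: True, f: False}
  {f: True, k: False}


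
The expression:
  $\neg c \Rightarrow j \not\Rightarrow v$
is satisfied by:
  {c: True, j: True, v: False}
  {c: True, j: False, v: False}
  {c: True, v: True, j: True}
  {c: True, v: True, j: False}
  {j: True, v: False, c: False}


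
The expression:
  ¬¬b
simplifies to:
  b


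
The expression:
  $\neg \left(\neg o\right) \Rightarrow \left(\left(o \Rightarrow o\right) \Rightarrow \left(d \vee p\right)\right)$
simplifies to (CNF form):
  $d \vee p \vee \neg o$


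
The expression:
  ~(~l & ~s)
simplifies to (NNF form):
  l | s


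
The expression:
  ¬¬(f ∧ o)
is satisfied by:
  {f: True, o: True}


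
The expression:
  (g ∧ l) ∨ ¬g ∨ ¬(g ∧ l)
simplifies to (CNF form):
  True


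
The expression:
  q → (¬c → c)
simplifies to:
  c ∨ ¬q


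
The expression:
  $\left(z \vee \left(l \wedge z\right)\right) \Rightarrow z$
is always true.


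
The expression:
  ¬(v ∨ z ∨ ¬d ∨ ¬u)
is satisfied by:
  {d: True, u: True, v: False, z: False}


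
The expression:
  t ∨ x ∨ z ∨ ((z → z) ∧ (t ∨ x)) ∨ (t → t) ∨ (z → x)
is always true.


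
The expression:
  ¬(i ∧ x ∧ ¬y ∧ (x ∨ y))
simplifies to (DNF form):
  y ∨ ¬i ∨ ¬x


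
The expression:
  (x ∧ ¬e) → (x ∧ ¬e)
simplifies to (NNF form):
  True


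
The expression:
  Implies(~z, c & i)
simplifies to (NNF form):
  z | (c & i)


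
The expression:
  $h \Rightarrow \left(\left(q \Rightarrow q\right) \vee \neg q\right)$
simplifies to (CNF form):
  $\text{True}$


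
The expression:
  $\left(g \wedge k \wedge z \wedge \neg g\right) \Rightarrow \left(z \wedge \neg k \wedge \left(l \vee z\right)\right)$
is always true.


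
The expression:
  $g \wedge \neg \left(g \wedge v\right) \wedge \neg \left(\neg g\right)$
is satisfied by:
  {g: True, v: False}


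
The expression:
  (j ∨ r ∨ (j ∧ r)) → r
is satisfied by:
  {r: True, j: False}
  {j: False, r: False}
  {j: True, r: True}


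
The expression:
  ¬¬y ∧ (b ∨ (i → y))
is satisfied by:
  {y: True}


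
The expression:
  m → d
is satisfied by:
  {d: True, m: False}
  {m: False, d: False}
  {m: True, d: True}


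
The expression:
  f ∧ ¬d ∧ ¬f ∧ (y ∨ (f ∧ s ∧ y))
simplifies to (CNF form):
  False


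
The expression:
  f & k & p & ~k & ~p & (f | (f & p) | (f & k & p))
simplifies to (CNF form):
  False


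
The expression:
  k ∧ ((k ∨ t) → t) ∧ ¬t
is never true.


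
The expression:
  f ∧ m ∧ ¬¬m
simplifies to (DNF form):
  f ∧ m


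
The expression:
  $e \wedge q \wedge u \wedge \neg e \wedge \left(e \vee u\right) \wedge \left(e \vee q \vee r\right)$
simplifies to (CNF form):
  $\text{False}$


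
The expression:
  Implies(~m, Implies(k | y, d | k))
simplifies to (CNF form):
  d | k | m | ~y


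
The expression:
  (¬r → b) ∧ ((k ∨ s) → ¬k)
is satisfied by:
  {r: True, b: True, k: False}
  {r: True, b: False, k: False}
  {b: True, r: False, k: False}


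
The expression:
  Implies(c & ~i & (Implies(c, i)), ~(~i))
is always true.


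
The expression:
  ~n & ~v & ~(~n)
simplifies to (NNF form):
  False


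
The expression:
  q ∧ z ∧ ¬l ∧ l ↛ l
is never true.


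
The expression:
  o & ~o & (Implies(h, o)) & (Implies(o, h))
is never true.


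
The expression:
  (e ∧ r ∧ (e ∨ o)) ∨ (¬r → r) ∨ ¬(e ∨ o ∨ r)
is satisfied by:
  {r: True, e: False, o: False}
  {r: True, o: True, e: False}
  {r: True, e: True, o: False}
  {r: True, o: True, e: True}
  {o: False, e: False, r: False}


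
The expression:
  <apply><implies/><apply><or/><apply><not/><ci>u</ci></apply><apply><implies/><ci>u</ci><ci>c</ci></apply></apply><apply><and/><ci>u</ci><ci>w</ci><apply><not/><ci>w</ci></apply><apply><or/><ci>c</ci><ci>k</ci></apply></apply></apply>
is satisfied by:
  {u: True, c: False}


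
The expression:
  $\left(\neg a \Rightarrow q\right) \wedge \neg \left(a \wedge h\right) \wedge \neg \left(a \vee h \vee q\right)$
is never true.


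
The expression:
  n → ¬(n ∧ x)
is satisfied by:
  {x: False, n: False}
  {n: True, x: False}
  {x: True, n: False}


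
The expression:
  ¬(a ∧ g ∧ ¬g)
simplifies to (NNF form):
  True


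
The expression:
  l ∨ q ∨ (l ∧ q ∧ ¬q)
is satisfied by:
  {q: True, l: True}
  {q: True, l: False}
  {l: True, q: False}


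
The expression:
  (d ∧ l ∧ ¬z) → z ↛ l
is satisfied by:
  {z: True, l: False, d: False}
  {l: False, d: False, z: False}
  {d: True, z: True, l: False}
  {d: True, l: False, z: False}
  {z: True, l: True, d: False}
  {l: True, z: False, d: False}
  {d: True, l: True, z: True}


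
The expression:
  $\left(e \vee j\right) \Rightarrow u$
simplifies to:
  $u \vee \left(\neg e \wedge \neg j\right)$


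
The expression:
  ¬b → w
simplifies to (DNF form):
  b ∨ w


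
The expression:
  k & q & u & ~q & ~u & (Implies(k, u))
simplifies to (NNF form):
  False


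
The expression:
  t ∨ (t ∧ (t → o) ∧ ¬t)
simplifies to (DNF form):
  t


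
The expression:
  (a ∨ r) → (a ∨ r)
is always true.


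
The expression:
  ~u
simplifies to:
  ~u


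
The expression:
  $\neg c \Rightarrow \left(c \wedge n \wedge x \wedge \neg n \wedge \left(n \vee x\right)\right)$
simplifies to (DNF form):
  $c$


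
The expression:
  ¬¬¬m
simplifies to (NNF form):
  ¬m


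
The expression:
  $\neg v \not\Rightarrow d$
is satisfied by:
  {d: False, v: False}


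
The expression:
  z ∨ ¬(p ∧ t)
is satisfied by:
  {z: True, p: False, t: False}
  {p: False, t: False, z: False}
  {z: True, t: True, p: False}
  {t: True, p: False, z: False}
  {z: True, p: True, t: False}
  {p: True, z: False, t: False}
  {z: True, t: True, p: True}


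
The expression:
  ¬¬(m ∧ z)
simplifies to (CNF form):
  m ∧ z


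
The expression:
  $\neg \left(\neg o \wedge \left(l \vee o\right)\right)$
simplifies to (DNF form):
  $o \vee \neg l$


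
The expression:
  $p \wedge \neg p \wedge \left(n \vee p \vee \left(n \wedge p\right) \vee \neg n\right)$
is never true.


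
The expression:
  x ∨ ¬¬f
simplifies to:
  f ∨ x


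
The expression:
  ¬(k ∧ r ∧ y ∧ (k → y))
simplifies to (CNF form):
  ¬k ∨ ¬r ∨ ¬y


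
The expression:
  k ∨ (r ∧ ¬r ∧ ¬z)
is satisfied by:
  {k: True}


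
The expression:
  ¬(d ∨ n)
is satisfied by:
  {n: False, d: False}


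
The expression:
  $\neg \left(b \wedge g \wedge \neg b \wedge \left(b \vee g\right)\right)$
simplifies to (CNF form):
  $\text{True}$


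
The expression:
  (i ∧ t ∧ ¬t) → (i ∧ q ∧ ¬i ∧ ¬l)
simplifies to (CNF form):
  True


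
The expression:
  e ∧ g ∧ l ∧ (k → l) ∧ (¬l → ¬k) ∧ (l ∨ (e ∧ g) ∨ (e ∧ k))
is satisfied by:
  {e: True, g: True, l: True}


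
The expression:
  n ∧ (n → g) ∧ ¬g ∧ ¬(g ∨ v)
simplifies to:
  False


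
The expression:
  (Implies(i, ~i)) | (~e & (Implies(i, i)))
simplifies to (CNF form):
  ~e | ~i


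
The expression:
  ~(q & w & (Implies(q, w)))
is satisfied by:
  {w: False, q: False}
  {q: True, w: False}
  {w: True, q: False}


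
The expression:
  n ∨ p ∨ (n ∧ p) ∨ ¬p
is always true.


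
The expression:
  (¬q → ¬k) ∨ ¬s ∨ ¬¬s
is always true.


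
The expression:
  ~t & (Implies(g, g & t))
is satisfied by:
  {g: False, t: False}


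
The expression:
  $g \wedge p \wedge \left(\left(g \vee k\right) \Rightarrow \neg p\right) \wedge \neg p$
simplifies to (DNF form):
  $\text{False}$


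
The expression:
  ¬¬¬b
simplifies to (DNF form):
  ¬b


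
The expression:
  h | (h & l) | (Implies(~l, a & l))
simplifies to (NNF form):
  h | l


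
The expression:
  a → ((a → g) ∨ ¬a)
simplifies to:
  g ∨ ¬a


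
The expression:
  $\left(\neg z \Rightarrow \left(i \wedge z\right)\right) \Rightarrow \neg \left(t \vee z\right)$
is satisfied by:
  {z: False}


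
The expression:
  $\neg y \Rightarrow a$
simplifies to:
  $a \vee y$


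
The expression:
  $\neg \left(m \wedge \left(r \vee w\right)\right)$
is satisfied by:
  {r: False, m: False, w: False}
  {w: True, r: False, m: False}
  {r: True, w: False, m: False}
  {w: True, r: True, m: False}
  {m: True, w: False, r: False}


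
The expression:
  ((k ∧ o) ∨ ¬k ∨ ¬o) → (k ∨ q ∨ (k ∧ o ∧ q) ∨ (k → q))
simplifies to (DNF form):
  True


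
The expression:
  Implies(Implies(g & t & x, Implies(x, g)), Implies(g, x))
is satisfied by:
  {x: True, g: False}
  {g: False, x: False}
  {g: True, x: True}


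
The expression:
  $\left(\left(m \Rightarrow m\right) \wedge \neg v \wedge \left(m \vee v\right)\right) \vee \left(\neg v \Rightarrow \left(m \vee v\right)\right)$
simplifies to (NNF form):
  $m \vee v$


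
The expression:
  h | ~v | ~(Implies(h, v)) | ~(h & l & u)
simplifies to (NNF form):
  True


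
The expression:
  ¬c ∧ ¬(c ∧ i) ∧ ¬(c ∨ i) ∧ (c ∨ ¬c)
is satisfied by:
  {i: False, c: False}


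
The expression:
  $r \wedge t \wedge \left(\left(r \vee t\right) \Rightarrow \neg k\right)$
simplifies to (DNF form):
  $r \wedge t \wedge \neg k$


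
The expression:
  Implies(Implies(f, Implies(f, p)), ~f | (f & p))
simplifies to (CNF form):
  True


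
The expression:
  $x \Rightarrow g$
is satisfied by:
  {g: True, x: False}
  {x: False, g: False}
  {x: True, g: True}


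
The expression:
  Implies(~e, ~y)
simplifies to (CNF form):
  e | ~y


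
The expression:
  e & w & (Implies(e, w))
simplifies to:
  e & w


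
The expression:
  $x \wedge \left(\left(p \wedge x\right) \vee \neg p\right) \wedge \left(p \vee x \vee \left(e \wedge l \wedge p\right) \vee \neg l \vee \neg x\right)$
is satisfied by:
  {x: True}


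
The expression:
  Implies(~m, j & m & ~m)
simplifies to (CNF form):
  m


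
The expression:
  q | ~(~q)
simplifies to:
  q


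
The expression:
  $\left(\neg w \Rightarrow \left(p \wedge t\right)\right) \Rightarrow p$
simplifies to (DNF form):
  $p \vee \neg w$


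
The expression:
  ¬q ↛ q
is always true.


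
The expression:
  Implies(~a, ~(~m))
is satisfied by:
  {a: True, m: True}
  {a: True, m: False}
  {m: True, a: False}


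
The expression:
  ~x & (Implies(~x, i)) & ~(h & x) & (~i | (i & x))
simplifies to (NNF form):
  False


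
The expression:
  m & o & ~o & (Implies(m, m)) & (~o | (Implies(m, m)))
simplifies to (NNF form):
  False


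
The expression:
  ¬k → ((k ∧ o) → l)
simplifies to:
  True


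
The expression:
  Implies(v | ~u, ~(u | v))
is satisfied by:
  {v: False}


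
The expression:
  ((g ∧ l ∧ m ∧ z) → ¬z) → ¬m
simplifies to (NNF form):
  (g ∧ l ∧ z) ∨ ¬m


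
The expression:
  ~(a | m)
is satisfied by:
  {a: False, m: False}


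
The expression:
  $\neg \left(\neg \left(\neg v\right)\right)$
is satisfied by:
  {v: False}


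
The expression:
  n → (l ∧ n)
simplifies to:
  l ∨ ¬n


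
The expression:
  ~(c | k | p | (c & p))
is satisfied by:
  {p: False, k: False, c: False}


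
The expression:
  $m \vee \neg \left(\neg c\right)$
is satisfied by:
  {c: True, m: True}
  {c: True, m: False}
  {m: True, c: False}


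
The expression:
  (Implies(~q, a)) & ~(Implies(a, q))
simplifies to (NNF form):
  a & ~q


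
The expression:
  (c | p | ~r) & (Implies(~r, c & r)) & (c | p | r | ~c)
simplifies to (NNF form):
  r & (c | p)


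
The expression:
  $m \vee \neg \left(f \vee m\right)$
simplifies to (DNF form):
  $m \vee \neg f$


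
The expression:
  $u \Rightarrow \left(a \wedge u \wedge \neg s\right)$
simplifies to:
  $\left(a \wedge \neg s\right) \vee \neg u$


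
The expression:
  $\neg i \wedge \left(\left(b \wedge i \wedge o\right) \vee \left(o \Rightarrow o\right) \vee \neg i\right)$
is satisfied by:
  {i: False}


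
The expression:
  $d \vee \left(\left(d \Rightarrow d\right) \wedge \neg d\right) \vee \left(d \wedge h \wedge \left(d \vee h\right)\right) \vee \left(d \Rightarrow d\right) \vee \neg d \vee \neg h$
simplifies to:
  $\text{True}$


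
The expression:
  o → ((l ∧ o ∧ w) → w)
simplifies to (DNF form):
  True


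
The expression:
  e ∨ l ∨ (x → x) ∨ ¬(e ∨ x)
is always true.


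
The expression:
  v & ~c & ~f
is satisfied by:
  {v: True, f: False, c: False}


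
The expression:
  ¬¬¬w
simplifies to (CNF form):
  ¬w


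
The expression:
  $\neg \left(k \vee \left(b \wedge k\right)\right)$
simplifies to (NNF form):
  $\neg k$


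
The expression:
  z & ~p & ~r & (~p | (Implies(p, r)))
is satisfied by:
  {z: True, p: False, r: False}


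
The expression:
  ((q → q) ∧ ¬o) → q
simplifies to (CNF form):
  o ∨ q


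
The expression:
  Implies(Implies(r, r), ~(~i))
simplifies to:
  i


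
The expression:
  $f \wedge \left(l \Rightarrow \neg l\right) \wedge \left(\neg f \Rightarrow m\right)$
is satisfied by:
  {f: True, l: False}


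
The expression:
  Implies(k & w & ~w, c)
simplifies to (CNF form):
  True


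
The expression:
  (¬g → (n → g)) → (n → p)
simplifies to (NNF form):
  p ∨ ¬g ∨ ¬n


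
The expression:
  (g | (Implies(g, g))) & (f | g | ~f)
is always true.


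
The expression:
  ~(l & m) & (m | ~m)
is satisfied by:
  {l: False, m: False}
  {m: True, l: False}
  {l: True, m: False}


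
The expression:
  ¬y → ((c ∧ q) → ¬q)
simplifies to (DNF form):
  y ∨ ¬c ∨ ¬q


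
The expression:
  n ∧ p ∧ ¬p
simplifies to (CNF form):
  False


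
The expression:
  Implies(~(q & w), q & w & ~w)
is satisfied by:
  {w: True, q: True}


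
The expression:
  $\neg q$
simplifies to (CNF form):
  $\neg q$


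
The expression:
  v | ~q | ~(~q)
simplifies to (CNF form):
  True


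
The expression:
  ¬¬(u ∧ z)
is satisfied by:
  {z: True, u: True}


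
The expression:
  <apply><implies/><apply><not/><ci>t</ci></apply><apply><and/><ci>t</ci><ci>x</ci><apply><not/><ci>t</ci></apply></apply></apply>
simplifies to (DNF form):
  <ci>t</ci>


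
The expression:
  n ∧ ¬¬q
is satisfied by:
  {q: True, n: True}


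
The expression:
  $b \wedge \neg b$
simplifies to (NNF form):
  $\text{False}$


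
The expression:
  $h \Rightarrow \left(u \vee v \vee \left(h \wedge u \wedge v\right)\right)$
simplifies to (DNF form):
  $u \vee v \vee \neg h$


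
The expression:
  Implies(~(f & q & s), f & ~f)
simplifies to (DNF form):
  f & q & s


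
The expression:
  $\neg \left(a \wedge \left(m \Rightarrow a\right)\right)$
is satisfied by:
  {a: False}


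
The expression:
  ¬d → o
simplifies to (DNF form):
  d ∨ o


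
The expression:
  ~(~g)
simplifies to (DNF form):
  g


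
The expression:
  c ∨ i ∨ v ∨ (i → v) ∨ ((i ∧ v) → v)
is always true.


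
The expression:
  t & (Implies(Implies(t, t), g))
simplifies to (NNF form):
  g & t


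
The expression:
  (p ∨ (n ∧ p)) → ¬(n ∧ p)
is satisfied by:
  {p: False, n: False}
  {n: True, p: False}
  {p: True, n: False}


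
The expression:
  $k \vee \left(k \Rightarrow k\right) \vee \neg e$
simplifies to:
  $\text{True}$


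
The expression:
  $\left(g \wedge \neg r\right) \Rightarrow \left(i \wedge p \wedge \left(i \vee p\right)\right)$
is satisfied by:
  {i: True, r: True, p: True, g: False}
  {i: True, r: True, p: False, g: False}
  {r: True, p: True, g: False, i: False}
  {r: True, p: False, g: False, i: False}
  {i: True, p: True, g: False, r: False}
  {i: True, p: False, g: False, r: False}
  {p: True, i: False, g: False, r: False}
  {p: False, i: False, g: False, r: False}
  {i: True, r: True, g: True, p: True}
  {i: True, r: True, g: True, p: False}
  {r: True, g: True, p: True, i: False}
  {r: True, g: True, p: False, i: False}
  {i: True, g: True, p: True, r: False}


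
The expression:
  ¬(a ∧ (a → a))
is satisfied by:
  {a: False}


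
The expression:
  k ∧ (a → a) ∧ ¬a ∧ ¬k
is never true.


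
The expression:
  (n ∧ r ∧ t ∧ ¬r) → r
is always true.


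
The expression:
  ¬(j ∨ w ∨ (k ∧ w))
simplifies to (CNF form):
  ¬j ∧ ¬w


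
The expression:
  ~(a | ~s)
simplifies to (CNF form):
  s & ~a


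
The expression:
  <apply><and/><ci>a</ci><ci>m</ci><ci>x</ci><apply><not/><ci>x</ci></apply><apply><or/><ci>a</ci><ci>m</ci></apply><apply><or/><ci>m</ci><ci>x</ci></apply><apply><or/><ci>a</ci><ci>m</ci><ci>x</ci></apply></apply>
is never true.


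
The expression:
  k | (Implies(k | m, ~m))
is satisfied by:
  {k: True, m: False}
  {m: False, k: False}
  {m: True, k: True}


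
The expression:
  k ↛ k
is never true.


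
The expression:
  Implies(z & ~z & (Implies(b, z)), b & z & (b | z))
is always true.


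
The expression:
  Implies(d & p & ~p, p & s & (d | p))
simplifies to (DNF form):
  True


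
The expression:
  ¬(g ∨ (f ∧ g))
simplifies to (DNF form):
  ¬g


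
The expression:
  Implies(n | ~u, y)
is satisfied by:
  {y: True, u: True, n: False}
  {y: True, u: False, n: False}
  {y: True, n: True, u: True}
  {y: True, n: True, u: False}
  {u: True, n: False, y: False}


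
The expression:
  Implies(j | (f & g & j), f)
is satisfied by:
  {f: True, j: False}
  {j: False, f: False}
  {j: True, f: True}


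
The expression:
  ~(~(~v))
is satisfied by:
  {v: False}


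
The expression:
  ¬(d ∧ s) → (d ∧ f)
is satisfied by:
  {s: True, f: True, d: True}
  {s: True, d: True, f: False}
  {f: True, d: True, s: False}


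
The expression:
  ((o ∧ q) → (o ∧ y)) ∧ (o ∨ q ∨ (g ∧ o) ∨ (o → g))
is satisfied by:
  {y: True, o: False, q: False}
  {o: False, q: False, y: False}
  {y: True, q: True, o: False}
  {q: True, o: False, y: False}
  {y: True, o: True, q: False}
  {o: True, y: False, q: False}
  {y: True, q: True, o: True}


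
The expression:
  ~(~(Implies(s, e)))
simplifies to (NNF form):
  e | ~s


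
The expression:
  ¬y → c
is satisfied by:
  {y: True, c: True}
  {y: True, c: False}
  {c: True, y: False}


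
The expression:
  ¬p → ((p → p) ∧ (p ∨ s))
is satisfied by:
  {p: True, s: True}
  {p: True, s: False}
  {s: True, p: False}


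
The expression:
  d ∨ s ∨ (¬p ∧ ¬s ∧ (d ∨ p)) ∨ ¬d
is always true.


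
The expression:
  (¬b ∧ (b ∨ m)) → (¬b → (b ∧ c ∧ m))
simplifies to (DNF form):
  b ∨ ¬m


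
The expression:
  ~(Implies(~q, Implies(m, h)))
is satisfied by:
  {m: True, q: False, h: False}


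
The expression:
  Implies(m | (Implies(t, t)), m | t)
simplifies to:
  m | t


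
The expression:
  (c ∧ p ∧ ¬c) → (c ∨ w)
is always true.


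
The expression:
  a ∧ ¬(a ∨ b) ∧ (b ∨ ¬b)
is never true.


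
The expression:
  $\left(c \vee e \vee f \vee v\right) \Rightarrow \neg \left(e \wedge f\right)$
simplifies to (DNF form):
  $\neg e \vee \neg f$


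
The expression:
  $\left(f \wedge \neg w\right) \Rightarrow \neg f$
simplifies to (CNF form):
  $w \vee \neg f$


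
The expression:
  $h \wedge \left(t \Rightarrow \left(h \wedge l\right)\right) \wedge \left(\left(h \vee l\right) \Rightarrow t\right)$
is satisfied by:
  {t: True, h: True, l: True}


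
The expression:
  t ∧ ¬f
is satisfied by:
  {t: True, f: False}


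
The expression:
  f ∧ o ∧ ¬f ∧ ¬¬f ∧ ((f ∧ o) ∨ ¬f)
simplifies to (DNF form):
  False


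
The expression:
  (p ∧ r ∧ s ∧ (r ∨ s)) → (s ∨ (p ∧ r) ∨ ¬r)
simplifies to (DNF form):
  True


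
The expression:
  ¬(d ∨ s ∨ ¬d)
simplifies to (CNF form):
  False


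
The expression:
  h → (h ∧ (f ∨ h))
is always true.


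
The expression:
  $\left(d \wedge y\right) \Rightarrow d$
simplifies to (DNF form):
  $\text{True}$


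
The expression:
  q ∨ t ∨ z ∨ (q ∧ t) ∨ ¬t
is always true.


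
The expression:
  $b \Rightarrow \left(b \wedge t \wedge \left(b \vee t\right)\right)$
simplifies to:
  $t \vee \neg b$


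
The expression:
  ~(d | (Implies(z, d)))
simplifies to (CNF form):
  z & ~d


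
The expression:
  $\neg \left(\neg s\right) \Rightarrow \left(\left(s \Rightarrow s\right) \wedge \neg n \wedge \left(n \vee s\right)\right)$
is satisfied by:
  {s: False, n: False}
  {n: True, s: False}
  {s: True, n: False}


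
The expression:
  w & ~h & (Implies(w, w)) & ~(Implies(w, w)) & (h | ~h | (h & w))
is never true.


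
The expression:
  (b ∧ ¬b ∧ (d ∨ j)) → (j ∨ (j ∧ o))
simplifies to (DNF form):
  True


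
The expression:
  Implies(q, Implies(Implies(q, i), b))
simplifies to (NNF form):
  b | ~i | ~q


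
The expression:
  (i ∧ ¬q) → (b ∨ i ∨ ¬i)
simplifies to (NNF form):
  True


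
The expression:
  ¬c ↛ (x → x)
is never true.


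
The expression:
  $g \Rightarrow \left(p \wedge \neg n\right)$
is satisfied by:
  {p: True, n: False, g: False}
  {n: False, g: False, p: False}
  {p: True, n: True, g: False}
  {n: True, p: False, g: False}
  {g: True, p: True, n: False}


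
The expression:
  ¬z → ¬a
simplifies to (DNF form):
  z ∨ ¬a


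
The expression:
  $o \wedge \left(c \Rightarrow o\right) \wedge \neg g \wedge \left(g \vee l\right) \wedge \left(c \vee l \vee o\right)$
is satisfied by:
  {o: True, l: True, g: False}


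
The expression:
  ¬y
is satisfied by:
  {y: False}


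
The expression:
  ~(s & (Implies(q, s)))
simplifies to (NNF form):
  ~s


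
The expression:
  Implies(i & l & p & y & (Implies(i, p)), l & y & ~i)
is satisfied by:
  {l: False, p: False, y: False, i: False}
  {i: True, l: False, p: False, y: False}
  {y: True, l: False, p: False, i: False}
  {i: True, y: True, l: False, p: False}
  {p: True, i: False, l: False, y: False}
  {i: True, p: True, l: False, y: False}
  {y: True, p: True, i: False, l: False}
  {i: True, y: True, p: True, l: False}
  {l: True, y: False, p: False, i: False}
  {i: True, l: True, y: False, p: False}
  {y: True, l: True, i: False, p: False}
  {i: True, y: True, l: True, p: False}
  {p: True, l: True, y: False, i: False}
  {i: True, p: True, l: True, y: False}
  {y: True, p: True, l: True, i: False}


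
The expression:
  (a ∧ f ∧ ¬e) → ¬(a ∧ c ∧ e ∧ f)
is always true.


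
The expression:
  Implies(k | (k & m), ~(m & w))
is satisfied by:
  {w: False, k: False, m: False}
  {m: True, w: False, k: False}
  {k: True, w: False, m: False}
  {m: True, k: True, w: False}
  {w: True, m: False, k: False}
  {m: True, w: True, k: False}
  {k: True, w: True, m: False}


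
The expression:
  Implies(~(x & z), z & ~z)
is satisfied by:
  {z: True, x: True}


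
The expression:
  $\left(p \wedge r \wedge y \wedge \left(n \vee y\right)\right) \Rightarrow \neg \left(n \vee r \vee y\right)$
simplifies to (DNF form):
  $\neg p \vee \neg r \vee \neg y$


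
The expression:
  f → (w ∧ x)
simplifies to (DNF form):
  (w ∧ x) ∨ ¬f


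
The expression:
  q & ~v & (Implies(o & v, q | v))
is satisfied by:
  {q: True, v: False}


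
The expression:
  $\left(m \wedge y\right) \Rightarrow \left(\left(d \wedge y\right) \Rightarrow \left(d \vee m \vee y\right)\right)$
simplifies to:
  $\text{True}$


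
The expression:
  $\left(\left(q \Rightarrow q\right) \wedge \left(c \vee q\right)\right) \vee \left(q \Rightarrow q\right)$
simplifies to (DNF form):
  $\text{True}$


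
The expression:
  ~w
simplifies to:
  ~w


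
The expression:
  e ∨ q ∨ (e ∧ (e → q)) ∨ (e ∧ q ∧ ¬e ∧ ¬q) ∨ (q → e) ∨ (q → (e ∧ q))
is always true.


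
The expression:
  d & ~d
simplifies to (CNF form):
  False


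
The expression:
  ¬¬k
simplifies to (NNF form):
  k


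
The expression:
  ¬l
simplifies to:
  ¬l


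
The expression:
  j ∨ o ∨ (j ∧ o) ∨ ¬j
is always true.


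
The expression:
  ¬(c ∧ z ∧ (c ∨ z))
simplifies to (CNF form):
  ¬c ∨ ¬z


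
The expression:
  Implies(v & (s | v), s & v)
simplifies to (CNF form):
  s | ~v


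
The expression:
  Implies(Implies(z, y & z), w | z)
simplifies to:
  w | z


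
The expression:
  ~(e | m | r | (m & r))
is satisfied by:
  {e: False, r: False, m: False}


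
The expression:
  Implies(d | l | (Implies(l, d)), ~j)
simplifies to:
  ~j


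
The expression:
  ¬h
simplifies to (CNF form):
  ¬h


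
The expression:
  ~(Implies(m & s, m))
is never true.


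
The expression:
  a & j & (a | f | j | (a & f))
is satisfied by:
  {a: True, j: True}


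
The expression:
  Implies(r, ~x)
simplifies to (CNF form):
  ~r | ~x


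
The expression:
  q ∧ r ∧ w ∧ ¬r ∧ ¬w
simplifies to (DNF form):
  False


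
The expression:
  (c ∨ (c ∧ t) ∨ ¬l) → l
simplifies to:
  l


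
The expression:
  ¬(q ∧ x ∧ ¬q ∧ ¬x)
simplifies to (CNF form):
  True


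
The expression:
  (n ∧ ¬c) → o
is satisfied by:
  {o: True, c: True, n: False}
  {o: True, c: False, n: False}
  {c: True, o: False, n: False}
  {o: False, c: False, n: False}
  {n: True, o: True, c: True}
  {n: True, o: True, c: False}
  {n: True, c: True, o: False}


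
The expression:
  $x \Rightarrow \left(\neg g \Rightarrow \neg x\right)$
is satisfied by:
  {g: True, x: False}
  {x: False, g: False}
  {x: True, g: True}


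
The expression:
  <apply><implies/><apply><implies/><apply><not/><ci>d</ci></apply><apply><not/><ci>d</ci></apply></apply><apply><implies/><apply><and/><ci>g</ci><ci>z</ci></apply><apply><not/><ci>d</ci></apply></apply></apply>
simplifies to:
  <apply><or/><apply><not/><ci>d</ci></apply><apply><not/><ci>g</ci></apply><apply><not/><ci>z</ci></apply></apply>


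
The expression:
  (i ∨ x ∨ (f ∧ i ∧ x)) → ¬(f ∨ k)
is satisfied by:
  {i: False, k: False, x: False, f: False}
  {f: True, i: False, k: False, x: False}
  {x: True, i: False, k: False, f: False}
  {k: True, f: False, i: False, x: False}
  {f: True, k: True, i: False, x: False}
  {i: True, f: False, k: False, x: False}
  {x: True, i: True, f: False, k: False}


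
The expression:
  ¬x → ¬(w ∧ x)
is always true.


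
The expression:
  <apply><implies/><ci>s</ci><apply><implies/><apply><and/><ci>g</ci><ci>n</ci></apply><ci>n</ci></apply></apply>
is always true.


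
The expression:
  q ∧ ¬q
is never true.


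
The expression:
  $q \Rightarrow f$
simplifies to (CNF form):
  $f \vee \neg q$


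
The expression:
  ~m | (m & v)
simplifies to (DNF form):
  v | ~m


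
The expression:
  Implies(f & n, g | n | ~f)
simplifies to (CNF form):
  True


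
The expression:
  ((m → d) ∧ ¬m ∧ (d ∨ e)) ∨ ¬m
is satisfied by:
  {m: False}


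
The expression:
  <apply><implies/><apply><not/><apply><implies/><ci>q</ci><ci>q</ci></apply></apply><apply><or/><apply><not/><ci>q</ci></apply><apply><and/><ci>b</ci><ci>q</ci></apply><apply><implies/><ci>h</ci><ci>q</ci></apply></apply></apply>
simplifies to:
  <true/>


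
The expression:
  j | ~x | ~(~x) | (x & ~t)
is always true.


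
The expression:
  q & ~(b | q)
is never true.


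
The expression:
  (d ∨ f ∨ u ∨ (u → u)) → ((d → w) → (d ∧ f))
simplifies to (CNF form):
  d ∧ (f ∨ ¬w)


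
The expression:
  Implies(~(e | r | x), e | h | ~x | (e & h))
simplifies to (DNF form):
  True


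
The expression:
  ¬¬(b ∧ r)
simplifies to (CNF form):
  b ∧ r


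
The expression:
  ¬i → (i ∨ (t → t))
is always true.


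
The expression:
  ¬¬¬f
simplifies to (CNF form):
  ¬f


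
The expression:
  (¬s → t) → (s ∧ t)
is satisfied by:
  {t: False, s: False}
  {s: True, t: True}


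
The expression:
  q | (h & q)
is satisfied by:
  {q: True}


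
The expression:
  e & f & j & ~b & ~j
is never true.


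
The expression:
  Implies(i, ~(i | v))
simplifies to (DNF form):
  ~i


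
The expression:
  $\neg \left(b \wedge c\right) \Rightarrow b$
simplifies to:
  $b$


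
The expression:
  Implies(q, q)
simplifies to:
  True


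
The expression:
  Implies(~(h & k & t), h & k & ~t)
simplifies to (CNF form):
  h & k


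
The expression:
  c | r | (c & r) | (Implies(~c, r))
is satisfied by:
  {r: True, c: True}
  {r: True, c: False}
  {c: True, r: False}


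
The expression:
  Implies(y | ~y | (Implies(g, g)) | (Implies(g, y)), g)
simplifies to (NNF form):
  g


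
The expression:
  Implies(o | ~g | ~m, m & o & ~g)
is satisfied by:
  {m: True, o: True, g: False}
  {m: True, g: True, o: False}


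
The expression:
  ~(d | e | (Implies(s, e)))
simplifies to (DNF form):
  s & ~d & ~e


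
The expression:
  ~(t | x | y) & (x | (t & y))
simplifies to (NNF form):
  False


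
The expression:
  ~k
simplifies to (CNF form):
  ~k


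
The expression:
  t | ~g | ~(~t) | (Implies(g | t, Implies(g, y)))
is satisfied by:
  {y: True, t: True, g: False}
  {y: True, g: False, t: False}
  {t: True, g: False, y: False}
  {t: False, g: False, y: False}
  {y: True, t: True, g: True}
  {y: True, g: True, t: False}
  {t: True, g: True, y: False}


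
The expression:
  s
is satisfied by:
  {s: True}


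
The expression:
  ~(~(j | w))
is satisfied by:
  {w: True, j: True}
  {w: True, j: False}
  {j: True, w: False}


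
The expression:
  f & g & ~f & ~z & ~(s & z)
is never true.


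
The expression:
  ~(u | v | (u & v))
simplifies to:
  ~u & ~v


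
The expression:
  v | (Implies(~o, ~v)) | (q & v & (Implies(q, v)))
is always true.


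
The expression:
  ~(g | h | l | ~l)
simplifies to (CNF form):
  False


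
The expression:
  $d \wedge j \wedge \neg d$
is never true.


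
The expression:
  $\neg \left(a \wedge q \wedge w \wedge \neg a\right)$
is always true.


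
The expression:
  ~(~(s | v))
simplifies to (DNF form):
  s | v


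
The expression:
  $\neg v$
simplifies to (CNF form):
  $\neg v$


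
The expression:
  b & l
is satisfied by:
  {b: True, l: True}


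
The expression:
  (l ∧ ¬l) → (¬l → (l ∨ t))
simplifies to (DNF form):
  True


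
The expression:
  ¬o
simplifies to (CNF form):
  ¬o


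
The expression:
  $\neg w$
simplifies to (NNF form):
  $\neg w$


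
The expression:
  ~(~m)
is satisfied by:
  {m: True}


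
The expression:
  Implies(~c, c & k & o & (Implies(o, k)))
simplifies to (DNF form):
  c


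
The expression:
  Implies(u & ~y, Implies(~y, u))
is always true.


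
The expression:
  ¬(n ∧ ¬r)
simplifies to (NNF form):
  r ∨ ¬n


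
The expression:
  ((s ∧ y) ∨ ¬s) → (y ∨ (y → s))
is always true.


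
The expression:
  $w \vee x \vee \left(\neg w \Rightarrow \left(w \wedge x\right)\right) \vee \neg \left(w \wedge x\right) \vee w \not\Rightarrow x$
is always true.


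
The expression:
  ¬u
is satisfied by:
  {u: False}


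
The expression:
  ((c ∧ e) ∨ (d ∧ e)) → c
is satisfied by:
  {c: True, e: False, d: False}
  {e: False, d: False, c: False}
  {d: True, c: True, e: False}
  {d: True, e: False, c: False}
  {c: True, e: True, d: False}
  {e: True, c: False, d: False}
  {d: True, e: True, c: True}


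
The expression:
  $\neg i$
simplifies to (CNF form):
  $\neg i$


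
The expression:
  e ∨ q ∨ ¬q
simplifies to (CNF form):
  True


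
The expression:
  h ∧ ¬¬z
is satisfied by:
  {h: True, z: True}


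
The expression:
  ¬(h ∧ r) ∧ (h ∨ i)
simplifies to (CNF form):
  (h ∨ i) ∧ (h ∨ ¬h) ∧ (i ∨ ¬r) ∧ (¬h ∨ ¬r)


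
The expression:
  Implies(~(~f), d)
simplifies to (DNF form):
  d | ~f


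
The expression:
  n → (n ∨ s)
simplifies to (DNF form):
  True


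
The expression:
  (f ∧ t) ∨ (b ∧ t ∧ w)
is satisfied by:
  {t: True, b: True, f: True, w: True}
  {t: True, b: True, f: True, w: False}
  {t: True, f: True, w: True, b: False}
  {t: True, f: True, w: False, b: False}
  {t: True, b: True, w: True, f: False}


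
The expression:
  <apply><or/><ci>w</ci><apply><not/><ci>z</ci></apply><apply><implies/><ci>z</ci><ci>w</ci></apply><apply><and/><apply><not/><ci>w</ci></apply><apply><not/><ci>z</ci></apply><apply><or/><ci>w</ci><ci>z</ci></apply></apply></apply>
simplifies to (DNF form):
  <apply><or/><ci>w</ci><apply><not/><ci>z</ci></apply></apply>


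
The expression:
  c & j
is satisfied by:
  {c: True, j: True}


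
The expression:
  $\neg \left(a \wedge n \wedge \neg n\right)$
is always true.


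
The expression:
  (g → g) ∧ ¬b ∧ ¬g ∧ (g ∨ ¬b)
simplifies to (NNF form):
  ¬b ∧ ¬g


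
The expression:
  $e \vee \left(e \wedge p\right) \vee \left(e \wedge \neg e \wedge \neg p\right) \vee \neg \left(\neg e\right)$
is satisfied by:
  {e: True}


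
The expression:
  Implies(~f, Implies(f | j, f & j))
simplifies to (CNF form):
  f | ~j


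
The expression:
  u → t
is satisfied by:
  {t: True, u: False}
  {u: False, t: False}
  {u: True, t: True}


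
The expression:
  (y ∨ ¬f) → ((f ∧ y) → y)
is always true.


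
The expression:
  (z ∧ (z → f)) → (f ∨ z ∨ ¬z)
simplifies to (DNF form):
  True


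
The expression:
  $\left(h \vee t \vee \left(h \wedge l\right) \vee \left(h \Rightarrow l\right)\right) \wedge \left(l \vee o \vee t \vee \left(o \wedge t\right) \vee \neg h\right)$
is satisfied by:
  {t: True, l: True, o: True, h: False}
  {t: True, l: True, o: False, h: False}
  {t: True, o: True, l: False, h: False}
  {t: True, o: False, l: False, h: False}
  {l: True, o: True, t: False, h: False}
  {l: True, o: False, t: False, h: False}
  {o: True, t: False, l: False, h: False}
  {o: False, t: False, l: False, h: False}
  {h: True, t: True, l: True, o: True}
  {h: True, t: True, l: True, o: False}
  {h: True, t: True, o: True, l: False}
  {h: True, t: True, o: False, l: False}
  {h: True, l: True, o: True, t: False}
  {h: True, l: True, o: False, t: False}
  {h: True, o: True, l: False, t: False}


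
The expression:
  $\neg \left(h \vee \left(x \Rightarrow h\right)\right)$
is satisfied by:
  {x: True, h: False}


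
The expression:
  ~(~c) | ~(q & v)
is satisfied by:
  {c: True, v: False, q: False}
  {v: False, q: False, c: False}
  {c: True, q: True, v: False}
  {q: True, v: False, c: False}
  {c: True, v: True, q: False}
  {v: True, c: False, q: False}
  {c: True, q: True, v: True}


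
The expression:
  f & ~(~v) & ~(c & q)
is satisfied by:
  {f: True, v: True, c: False, q: False}
  {q: True, f: True, v: True, c: False}
  {c: True, f: True, v: True, q: False}


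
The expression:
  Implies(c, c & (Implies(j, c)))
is always true.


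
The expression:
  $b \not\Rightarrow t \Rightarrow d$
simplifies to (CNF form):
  $d \vee t \vee \neg b$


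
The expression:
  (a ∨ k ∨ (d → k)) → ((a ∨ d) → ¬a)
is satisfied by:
  {a: False}


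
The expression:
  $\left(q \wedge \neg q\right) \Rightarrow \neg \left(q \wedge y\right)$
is always true.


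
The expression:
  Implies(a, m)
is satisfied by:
  {m: True, a: False}
  {a: False, m: False}
  {a: True, m: True}


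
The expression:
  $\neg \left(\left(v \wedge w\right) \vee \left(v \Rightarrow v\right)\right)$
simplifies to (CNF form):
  $\text{False}$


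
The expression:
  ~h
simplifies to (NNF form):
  ~h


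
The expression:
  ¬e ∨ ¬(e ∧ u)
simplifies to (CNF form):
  ¬e ∨ ¬u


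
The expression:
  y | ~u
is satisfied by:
  {y: True, u: False}
  {u: False, y: False}
  {u: True, y: True}


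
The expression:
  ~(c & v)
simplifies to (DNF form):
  ~c | ~v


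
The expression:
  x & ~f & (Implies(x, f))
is never true.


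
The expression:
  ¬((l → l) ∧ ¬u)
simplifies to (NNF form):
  u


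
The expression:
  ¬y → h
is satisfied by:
  {y: True, h: True}
  {y: True, h: False}
  {h: True, y: False}


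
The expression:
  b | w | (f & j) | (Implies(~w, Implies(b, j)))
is always true.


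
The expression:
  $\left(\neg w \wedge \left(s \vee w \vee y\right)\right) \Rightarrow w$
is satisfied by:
  {w: True, y: False, s: False}
  {w: True, s: True, y: False}
  {w: True, y: True, s: False}
  {w: True, s: True, y: True}
  {s: False, y: False, w: False}


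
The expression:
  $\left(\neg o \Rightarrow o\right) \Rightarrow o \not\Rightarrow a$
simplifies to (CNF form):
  $\neg a \vee \neg o$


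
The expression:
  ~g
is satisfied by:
  {g: False}


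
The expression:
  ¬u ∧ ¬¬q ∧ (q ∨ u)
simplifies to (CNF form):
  q ∧ ¬u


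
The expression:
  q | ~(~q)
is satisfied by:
  {q: True}
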